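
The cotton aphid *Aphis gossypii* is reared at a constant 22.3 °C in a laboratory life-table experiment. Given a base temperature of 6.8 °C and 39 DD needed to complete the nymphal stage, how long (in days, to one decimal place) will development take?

2.5 days

Daily accumulation = 22.3 − 6.8 = 15.5 DD/day.
Duration = 39 / 15.5 = 2.516 ≈ 2.5 days.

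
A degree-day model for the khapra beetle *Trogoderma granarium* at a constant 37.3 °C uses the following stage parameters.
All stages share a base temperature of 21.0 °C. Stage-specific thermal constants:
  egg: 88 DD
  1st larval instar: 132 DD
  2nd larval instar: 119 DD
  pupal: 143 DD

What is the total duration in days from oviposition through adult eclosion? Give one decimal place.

29.6 days

Daily accumulation at 37.3 °C = 37.3 − 21.0 = 16.3 DD/day.
Total K = 88 + 132 + 119 + 143 = 482 DD.
Total duration = 482 / 16.3 = 29.571 ≈ 29.6 days.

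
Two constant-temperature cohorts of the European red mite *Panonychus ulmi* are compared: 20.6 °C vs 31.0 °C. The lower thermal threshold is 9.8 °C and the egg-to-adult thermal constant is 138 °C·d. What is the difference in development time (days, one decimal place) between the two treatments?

6.3 days

At 20.6 °C: 138 / (20.6 − 9.8) = 138 / 10.8 = 12.778 d.
At 31.0 °C: 138 / (31.0 − 9.8) = 138 / 21.2 = 6.509 d.
Difference = |12.778 − 6.509| = 6.268 ≈ 6.3 days.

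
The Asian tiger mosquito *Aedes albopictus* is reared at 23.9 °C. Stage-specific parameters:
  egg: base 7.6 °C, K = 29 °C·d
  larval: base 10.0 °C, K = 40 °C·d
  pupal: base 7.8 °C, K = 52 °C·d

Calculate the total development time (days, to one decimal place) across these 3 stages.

egg: 29 / (23.9 − 7.6) = 29 / 16.3 = 1.779 d.
larval: 40 / (23.9 − 10.0) = 40 / 13.9 = 2.878 d.
pupal: 52 / (23.9 − 7.8) = 52 / 16.1 = 3.230 d.
Sum = 7.887 ≈ 7.9 days.

7.9 days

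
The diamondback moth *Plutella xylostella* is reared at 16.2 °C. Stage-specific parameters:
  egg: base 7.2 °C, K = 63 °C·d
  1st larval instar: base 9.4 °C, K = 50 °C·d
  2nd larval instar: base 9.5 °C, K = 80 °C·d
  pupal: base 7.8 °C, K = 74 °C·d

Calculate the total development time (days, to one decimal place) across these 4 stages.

35.1 days

egg: 63 / (16.2 − 7.2) = 63 / 9.0 = 7.000 d.
1st larval instar: 50 / (16.2 − 9.4) = 50 / 6.8 = 7.353 d.
2nd larval instar: 80 / (16.2 − 9.5) = 80 / 6.7 = 11.940 d.
pupal: 74 / (16.2 − 7.8) = 74 / 8.4 = 8.810 d.
Sum = 35.103 ≈ 35.1 days.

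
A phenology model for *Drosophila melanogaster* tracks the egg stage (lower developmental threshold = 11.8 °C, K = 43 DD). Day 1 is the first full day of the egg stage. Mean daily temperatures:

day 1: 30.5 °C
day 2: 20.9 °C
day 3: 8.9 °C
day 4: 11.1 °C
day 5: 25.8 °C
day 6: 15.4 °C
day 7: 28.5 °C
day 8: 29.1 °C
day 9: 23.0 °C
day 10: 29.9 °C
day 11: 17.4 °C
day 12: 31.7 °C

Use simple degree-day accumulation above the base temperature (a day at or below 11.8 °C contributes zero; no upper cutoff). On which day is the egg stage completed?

day 6

Daily DD above 11.8 °C: 18.7, 9.1, 0.0, 0.0, 14.0, 3.6, 16.7, 17.3, 11.2, 18.1, 5.6, 19.9.
Cumulative: 18.7, 27.8, 27.8, 27.8, 41.8, 45.4, 62.1, 79.4, 90.6, 108.7, 114.3, 134.2.
The total first reaches 43 DD on day 6.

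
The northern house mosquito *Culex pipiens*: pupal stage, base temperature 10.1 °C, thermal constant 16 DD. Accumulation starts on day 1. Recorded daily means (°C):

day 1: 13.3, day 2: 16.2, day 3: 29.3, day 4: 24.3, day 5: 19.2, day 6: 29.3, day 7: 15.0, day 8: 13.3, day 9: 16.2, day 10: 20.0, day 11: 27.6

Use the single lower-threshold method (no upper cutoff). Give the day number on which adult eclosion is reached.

Daily DD above 10.1 °C: 3.2, 6.1, 19.2, 14.2, 9.1, 19.2, 4.9, 3.2, 6.1, 9.9, 17.5.
Cumulative: 3.2, 9.3, 28.5, 42.7, 51.8, 71.0, 75.9, 79.1, 85.2, 95.1, 112.6.
The total first reaches 16 DD on day 3.

day 3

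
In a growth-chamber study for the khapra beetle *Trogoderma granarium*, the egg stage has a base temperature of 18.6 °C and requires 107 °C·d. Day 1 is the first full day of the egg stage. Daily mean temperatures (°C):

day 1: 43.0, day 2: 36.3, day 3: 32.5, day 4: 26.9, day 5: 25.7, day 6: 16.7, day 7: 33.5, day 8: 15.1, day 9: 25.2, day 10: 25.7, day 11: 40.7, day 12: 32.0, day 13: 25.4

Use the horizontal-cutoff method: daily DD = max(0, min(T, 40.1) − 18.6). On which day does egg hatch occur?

Daily DD above 18.6 °C (capped at 21.5): 21.5, 17.7, 13.9, 8.3, 7.1, 0.0, 14.9, 0.0, 6.6, 7.1, 21.5, 13.4, 6.8.
Cumulative: 21.5, 39.2, 53.1, 61.4, 68.5, 68.5, 83.4, 83.4, 90.0, 97.1, 118.6, 132.0, 138.8.
The total first reaches 107 DD on day 11.

day 11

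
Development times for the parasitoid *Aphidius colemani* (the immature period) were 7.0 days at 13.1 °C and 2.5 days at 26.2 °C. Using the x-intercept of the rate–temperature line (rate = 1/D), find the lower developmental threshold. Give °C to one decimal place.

5.8 °C

Under the model K = D·(T − T_b), so D₁·(T₁ − T_b) = D₂·(T₂ − T_b).
7.0·(13.1 − T_b) = 2.5·(26.2 − T_b)
T_b = (7.0·13.1 − 2.5·26.2) / (7.0 − 2.5) = 26.20 / 4.5 = 5.822 °C ≈ 5.8 °C.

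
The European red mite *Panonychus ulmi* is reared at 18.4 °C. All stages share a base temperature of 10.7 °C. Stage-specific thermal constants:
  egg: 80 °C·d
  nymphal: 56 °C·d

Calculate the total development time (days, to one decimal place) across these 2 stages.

17.7 days

Daily accumulation at 18.4 °C = 18.4 − 10.7 = 7.7 DD/day.
Total K = 80 + 56 = 136 DD.
Total duration = 136 / 7.7 = 17.662 ≈ 17.7 days.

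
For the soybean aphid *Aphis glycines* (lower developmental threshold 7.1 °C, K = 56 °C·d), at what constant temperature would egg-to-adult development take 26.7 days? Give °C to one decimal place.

9.2 °C

Required daily accumulation = 56 / 26.7 = 2.097 DD/day.
T = T_base + 2.097 = 7.1 + 2.097 = 9.197 ≈ 9.2 °C.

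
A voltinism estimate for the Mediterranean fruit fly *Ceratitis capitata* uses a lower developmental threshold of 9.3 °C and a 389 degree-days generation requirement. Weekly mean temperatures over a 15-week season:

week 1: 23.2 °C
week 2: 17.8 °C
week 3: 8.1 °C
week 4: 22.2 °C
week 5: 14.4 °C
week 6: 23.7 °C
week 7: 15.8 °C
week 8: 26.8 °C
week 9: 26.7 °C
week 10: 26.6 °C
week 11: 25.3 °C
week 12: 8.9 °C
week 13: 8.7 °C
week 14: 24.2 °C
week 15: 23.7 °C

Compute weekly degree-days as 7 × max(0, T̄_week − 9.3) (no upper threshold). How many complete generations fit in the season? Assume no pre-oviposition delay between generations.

2 generations

Weekly DD (7 × max(0, T̄ − 9.3)): 97.3, 59.5, 0.0, 90.3, 35.7, 100.8, 45.5, 122.5, 121.8, 121.1, 112.0, 0.0, 0.0, 104.3, 100.8.
Season total = 1111.6 DD.
Complete generations = ⌊1111.6 / 389⌋ = 2.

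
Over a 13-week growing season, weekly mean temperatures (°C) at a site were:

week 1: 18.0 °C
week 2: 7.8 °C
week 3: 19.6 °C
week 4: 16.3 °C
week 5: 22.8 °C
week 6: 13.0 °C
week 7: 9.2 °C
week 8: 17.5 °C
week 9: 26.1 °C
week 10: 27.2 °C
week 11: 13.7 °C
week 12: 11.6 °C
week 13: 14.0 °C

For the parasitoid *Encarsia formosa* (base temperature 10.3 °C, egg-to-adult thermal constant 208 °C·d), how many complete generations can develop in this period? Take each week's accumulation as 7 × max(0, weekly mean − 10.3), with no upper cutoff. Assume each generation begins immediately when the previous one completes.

2 generations

Weekly DD (7 × max(0, T̄ − 10.3)): 53.9, 0.0, 65.1, 42.0, 87.5, 18.9, 0.0, 50.4, 110.6, 118.3, 23.8, 9.1, 25.9.
Season total = 605.5 DD.
Complete generations = ⌊605.5 / 208⌋ = 2.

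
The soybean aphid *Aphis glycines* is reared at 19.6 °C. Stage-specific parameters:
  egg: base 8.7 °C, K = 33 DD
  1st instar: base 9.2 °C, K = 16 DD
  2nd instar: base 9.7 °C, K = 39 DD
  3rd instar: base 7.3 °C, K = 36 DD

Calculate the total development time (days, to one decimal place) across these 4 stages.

11.4 days

egg: 33 / (19.6 − 8.7) = 33 / 10.9 = 3.028 d.
1st instar: 16 / (19.6 − 9.2) = 16 / 10.4 = 1.538 d.
2nd instar: 39 / (19.6 − 9.7) = 39 / 9.9 = 3.939 d.
3rd instar: 36 / (19.6 − 7.3) = 36 / 12.3 = 2.927 d.
Sum = 11.432 ≈ 11.4 days.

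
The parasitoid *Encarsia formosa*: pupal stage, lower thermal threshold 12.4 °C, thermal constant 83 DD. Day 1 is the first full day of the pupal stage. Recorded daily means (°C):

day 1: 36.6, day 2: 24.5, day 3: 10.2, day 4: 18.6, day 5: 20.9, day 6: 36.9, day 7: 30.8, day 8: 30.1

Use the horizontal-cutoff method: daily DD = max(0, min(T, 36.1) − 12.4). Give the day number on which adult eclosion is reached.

Daily DD above 12.4 °C (capped at 23.7): 23.7, 12.1, 0.0, 6.2, 8.5, 23.7, 18.4, 17.7.
Cumulative: 23.7, 35.8, 35.8, 42.0, 50.5, 74.2, 92.6, 110.3.
The total first reaches 83 DD on day 7.

day 7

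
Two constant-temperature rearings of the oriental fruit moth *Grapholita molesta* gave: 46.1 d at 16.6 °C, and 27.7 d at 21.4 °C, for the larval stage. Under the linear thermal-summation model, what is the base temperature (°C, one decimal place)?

Under the model K = D·(T − T_b), so D₁·(T₁ − T_b) = D₂·(T₂ − T_b).
46.1·(16.6 − T_b) = 27.7·(21.4 − T_b)
T_b = (46.1·16.6 − 27.7·21.4) / (46.1 − 27.7) = 172.48 / 18.4 = 9.374 °C ≈ 9.4 °C.

9.4 °C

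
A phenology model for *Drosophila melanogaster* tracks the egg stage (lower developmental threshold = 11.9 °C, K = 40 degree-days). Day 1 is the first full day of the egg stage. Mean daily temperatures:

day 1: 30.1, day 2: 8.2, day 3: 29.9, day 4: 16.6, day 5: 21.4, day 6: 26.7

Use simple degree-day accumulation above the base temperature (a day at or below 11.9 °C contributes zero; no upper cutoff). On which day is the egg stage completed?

day 4

Daily DD above 11.9 °C: 18.2, 0.0, 18.0, 4.7, 9.5, 14.8.
Cumulative: 18.2, 18.2, 36.2, 40.9, 50.4, 65.2.
The total first reaches 40 DD on day 4.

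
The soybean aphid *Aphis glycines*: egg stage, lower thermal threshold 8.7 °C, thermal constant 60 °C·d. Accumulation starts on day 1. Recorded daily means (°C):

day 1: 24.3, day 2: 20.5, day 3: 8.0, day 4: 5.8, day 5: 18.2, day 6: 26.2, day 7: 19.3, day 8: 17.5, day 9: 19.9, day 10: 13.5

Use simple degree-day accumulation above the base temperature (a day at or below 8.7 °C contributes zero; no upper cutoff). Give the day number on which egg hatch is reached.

Daily DD above 8.7 °C: 15.6, 11.8, 0.0, 0.0, 9.5, 17.5, 10.6, 8.8, 11.2, 4.8.
Cumulative: 15.6, 27.4, 27.4, 27.4, 36.9, 54.4, 65.0, 73.8, 85.0, 89.8.
The total first reaches 60 DD on day 7.

day 7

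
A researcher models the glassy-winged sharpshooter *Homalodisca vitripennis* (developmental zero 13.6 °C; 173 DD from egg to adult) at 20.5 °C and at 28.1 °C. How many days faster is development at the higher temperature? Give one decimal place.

13.1 days

At 20.5 °C: 173 / (20.5 − 13.6) = 173 / 6.9 = 25.072 d.
At 28.1 °C: 173 / (28.1 − 13.6) = 173 / 14.5 = 11.931 d.
Difference = |25.072 − 11.931| = 13.141 ≈ 13.1 days.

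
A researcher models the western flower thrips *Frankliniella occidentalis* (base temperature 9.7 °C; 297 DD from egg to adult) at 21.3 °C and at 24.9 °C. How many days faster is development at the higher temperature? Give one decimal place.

6.1 days

At 21.3 °C: 297 / (21.3 − 9.7) = 297 / 11.6 = 25.603 d.
At 24.9 °C: 297 / (24.9 − 9.7) = 297 / 15.2 = 19.539 d.
Difference = |25.603 − 19.539| = 6.064 ≈ 6.1 days.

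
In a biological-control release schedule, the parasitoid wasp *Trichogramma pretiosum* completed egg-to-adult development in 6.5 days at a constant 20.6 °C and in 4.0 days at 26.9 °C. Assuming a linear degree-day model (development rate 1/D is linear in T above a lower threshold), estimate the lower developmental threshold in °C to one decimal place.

10.5 °C

Linear rate model ⇒ the product D·(T − T_b) is constant across temperatures.
6.5·(20.6 − T_b) = 4.0·(26.9 − T_b)
T_b = (6.5·20.6 − 4.0·26.9) / (6.5 − 4.0) = 26.30 / 2.5 = 10.520 °C ≈ 10.5 °C.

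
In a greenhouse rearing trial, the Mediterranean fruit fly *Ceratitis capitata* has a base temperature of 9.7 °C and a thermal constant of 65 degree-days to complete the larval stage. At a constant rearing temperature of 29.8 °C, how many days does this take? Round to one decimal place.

3.2 days

Daily accumulation = 29.8 − 9.7 = 20.1 DD/day.
Duration = 65 / 20.1 = 3.234 ≈ 3.2 days.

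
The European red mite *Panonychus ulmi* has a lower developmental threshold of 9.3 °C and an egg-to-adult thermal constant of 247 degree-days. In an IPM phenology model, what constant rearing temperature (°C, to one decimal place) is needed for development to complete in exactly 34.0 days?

16.6 °C

Required daily accumulation = 247 / 34.0 = 7.265 DD/day.
T = T_base + 7.265 = 9.3 + 7.265 = 16.565 ≈ 16.6 °C.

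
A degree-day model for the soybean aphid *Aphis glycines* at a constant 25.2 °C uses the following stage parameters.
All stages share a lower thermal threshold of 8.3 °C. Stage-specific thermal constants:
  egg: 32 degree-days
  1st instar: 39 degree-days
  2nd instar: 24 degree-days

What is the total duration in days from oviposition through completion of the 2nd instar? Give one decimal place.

5.6 days

Daily accumulation at 25.2 °C = 25.2 − 8.3 = 16.9 DD/day.
Total K = 32 + 39 + 24 = 95 DD.
Total duration = 95 / 16.9 = 5.621 ≈ 5.6 days.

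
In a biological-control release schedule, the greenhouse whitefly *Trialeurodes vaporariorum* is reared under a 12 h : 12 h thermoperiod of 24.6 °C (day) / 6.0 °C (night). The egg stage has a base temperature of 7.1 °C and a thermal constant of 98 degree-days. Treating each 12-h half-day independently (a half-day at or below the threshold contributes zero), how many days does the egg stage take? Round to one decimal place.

Day half: max(0, 24.6 − 7.1) × 0.5 = 17.5 × 0.5 = 8.75 DD.
Night half: max(0, 6.0 − 7.1) × 0.5 = 0.0 × 0.5 = 0.00 DD.
Per 24 h: 8.75 DD/day.
Duration = 98 / 8.75 = 11.200 ≈ 11.2 days.

11.2 days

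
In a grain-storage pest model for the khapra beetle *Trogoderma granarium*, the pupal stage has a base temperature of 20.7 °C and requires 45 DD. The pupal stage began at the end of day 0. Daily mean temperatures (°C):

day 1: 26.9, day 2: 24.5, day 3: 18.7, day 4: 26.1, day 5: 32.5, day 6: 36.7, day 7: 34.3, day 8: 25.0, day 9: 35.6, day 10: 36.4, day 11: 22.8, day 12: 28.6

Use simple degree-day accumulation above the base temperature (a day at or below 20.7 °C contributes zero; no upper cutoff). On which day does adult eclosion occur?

day 7

Daily DD above 20.7 °C: 6.2, 3.8, 0.0, 5.4, 11.8, 16.0, 13.6, 4.3, 14.9, 15.7, 2.1, 7.9.
Cumulative: 6.2, 10.0, 10.0, 15.4, 27.2, 43.2, 56.8, 61.1, 76.0, 91.7, 93.8, 101.7.
The total first reaches 45 DD on day 7.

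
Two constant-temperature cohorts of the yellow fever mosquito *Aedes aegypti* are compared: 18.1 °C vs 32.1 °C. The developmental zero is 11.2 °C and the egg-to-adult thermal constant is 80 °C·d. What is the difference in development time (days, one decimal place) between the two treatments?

At 18.1 °C: 80 / (18.1 − 11.2) = 80 / 6.9 = 11.594 d.
At 32.1 °C: 80 / (32.1 − 11.2) = 80 / 20.9 = 3.828 d.
Difference = |11.594 − 3.828| = 7.766 ≈ 7.8 days.

7.8 days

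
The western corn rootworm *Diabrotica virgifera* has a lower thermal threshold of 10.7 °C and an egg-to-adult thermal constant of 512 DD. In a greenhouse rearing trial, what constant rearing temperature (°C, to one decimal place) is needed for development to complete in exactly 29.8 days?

27.9 °C

Required daily accumulation = 512 / 29.8 = 17.181 DD/day.
T = T_base + 17.181 = 10.7 + 17.181 = 27.881 ≈ 27.9 °C.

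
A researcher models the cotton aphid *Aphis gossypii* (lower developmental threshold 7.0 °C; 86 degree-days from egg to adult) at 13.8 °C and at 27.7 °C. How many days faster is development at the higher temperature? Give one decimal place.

At 13.8 °C: 86 / (13.8 − 7.0) = 86 / 6.8 = 12.647 d.
At 27.7 °C: 86 / (27.7 − 7.0) = 86 / 20.7 = 4.155 d.
Difference = |12.647 − 4.155| = 8.492 ≈ 8.5 days.

8.5 days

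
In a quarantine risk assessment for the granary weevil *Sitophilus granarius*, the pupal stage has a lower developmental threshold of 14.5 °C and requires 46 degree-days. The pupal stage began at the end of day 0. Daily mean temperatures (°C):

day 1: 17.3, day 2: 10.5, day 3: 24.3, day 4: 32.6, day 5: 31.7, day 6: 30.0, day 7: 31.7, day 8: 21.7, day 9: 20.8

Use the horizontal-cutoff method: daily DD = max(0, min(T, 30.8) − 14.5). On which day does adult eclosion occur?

day 6

Daily DD above 14.5 °C (capped at 16.3): 2.8, 0.0, 9.8, 16.3, 16.3, 15.5, 16.3, 7.2, 6.3.
Cumulative: 2.8, 2.8, 12.6, 28.9, 45.2, 60.7, 77.0, 84.2, 90.5.
The total first reaches 46 DD on day 6.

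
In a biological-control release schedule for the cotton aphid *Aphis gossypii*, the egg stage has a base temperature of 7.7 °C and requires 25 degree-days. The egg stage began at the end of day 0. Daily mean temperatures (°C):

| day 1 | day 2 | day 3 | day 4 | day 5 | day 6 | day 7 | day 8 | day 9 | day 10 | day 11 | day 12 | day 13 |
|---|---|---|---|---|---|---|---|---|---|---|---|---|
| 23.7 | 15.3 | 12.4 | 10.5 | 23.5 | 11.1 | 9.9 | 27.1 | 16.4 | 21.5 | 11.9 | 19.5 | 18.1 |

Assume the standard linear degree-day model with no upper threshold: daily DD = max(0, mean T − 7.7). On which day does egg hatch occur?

Daily DD above 7.7 °C: 16.0, 7.6, 4.7, 2.8, 15.8, 3.4, 2.2, 19.4, 8.7, 13.8, 4.2, 11.8, 10.4.
Cumulative: 16.0, 23.6, 28.3, 31.1, 46.9, 50.3, 52.5, 71.9, 80.6, 94.4, 98.6, 110.4, 120.8.
The total first reaches 25 DD on day 3.

day 3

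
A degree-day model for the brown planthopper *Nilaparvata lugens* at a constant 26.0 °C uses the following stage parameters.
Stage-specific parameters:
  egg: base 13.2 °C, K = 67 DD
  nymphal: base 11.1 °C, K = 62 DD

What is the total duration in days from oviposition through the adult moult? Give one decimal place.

egg: 67 / (26.0 − 13.2) = 67 / 12.8 = 5.234 d.
nymphal: 62 / (26.0 − 11.1) = 62 / 14.9 = 4.161 d.
Sum = 9.395 ≈ 9.4 days.

9.4 days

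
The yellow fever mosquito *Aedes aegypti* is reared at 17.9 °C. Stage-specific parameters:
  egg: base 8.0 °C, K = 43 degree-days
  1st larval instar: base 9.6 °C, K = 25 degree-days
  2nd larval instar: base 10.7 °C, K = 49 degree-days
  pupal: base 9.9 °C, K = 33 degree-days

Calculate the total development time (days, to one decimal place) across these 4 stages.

18.3 days

egg: 43 / (17.9 − 8.0) = 43 / 9.9 = 4.343 d.
1st larval instar: 25 / (17.9 − 9.6) = 25 / 8.3 = 3.012 d.
2nd larval instar: 49 / (17.9 − 10.7) = 49 / 7.2 = 6.806 d.
pupal: 33 / (17.9 − 9.9) = 33 / 8.0 = 4.125 d.
Sum = 18.286 ≈ 18.3 days.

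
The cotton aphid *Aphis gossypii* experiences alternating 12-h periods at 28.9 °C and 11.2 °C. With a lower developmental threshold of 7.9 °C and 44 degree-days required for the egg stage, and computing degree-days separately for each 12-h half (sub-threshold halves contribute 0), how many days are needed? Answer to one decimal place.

Day half: max(0, 28.9 − 7.9) × 0.5 = 21.0 × 0.5 = 10.50 DD.
Night half: max(0, 11.2 − 7.9) × 0.5 = 3.3 × 0.5 = 1.65 DD.
Per 24 h: 12.15 DD/day.
Duration = 44 / 12.15 = 3.621 ≈ 3.6 days.

3.6 days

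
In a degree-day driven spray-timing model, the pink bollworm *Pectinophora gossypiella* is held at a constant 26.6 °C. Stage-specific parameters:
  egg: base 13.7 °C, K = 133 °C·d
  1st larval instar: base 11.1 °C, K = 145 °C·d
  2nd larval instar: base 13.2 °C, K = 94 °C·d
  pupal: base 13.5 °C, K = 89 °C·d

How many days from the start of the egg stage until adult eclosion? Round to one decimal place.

egg: 133 / (26.6 − 13.7) = 133 / 12.9 = 10.310 d.
1st larval instar: 145 / (26.6 − 11.1) = 145 / 15.5 = 9.355 d.
2nd larval instar: 94 / (26.6 − 13.2) = 94 / 13.4 = 7.015 d.
pupal: 89 / (26.6 − 13.5) = 89 / 13.1 = 6.794 d.
Sum = 33.474 ≈ 33.5 days.

33.5 days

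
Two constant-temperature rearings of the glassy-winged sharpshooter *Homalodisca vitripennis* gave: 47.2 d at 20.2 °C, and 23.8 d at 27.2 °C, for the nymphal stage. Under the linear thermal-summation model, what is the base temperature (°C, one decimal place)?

13.1 °C

Equal thermal constants: D₁(T₁ − T_b) = D₂(T₂ − T_b).
47.2·(20.2 − T_b) = 23.8·(27.2 − T_b)
T_b = (47.2·20.2 − 23.8·27.2) / (47.2 − 23.8) = 306.08 / 23.4 = 13.080 °C ≈ 13.1 °C.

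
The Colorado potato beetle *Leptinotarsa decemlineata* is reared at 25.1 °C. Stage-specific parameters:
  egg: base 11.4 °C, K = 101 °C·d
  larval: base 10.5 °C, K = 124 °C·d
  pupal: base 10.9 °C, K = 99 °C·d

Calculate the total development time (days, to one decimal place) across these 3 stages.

22.8 days

egg: 101 / (25.1 − 11.4) = 101 / 13.7 = 7.372 d.
larval: 124 / (25.1 − 10.5) = 124 / 14.6 = 8.493 d.
pupal: 99 / (25.1 − 10.9) = 99 / 14.2 = 6.972 d.
Sum = 22.837 ≈ 22.8 days.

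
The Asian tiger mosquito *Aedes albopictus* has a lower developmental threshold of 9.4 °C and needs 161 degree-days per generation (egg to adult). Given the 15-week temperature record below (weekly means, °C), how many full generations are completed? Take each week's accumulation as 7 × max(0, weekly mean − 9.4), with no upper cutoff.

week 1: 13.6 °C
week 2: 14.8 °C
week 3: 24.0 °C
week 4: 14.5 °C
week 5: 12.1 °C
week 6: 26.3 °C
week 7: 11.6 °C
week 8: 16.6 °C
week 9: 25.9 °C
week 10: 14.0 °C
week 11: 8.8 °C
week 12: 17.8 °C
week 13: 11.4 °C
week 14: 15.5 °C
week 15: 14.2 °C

4 generations

Weekly DD (7 × max(0, T̄ − 9.4)): 29.4, 37.8, 102.2, 35.7, 18.9, 118.3, 15.4, 50.4, 115.5, 32.2, 0.0, 58.8, 14.0, 42.7, 33.6.
Season total = 704.9 DD.
Complete generations = ⌊704.9 / 161⌋ = 4.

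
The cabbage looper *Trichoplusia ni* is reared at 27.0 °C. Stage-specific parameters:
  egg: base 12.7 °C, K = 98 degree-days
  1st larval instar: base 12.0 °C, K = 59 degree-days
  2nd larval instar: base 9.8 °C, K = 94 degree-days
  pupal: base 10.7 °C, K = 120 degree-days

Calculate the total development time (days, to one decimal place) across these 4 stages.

23.6 days

egg: 98 / (27.0 − 12.7) = 98 / 14.3 = 6.853 d.
1st larval instar: 59 / (27.0 − 12.0) = 59 / 15.0 = 3.933 d.
2nd larval instar: 94 / (27.0 − 9.8) = 94 / 17.2 = 5.465 d.
pupal: 120 / (27.0 − 10.7) = 120 / 16.3 = 7.362 d.
Sum = 23.614 ≈ 23.6 days.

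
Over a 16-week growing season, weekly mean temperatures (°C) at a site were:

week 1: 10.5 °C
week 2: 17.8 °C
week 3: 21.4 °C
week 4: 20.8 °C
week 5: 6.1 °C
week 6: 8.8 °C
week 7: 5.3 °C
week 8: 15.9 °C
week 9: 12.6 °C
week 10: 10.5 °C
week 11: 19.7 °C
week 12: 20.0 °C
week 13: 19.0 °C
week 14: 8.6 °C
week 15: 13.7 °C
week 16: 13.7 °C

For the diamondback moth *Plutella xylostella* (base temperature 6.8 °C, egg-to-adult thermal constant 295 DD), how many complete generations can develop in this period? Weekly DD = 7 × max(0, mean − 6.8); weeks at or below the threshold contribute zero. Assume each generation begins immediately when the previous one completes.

Weekly DD (7 × max(0, T̄ − 6.8)): 25.9, 77.0, 102.2, 98.0, 0.0, 14.0, 0.0, 63.7, 40.6, 25.9, 90.3, 92.4, 85.4, 12.6, 48.3, 48.3.
Season total = 824.6 DD.
Complete generations = ⌊824.6 / 295⌋ = 2.

2 generations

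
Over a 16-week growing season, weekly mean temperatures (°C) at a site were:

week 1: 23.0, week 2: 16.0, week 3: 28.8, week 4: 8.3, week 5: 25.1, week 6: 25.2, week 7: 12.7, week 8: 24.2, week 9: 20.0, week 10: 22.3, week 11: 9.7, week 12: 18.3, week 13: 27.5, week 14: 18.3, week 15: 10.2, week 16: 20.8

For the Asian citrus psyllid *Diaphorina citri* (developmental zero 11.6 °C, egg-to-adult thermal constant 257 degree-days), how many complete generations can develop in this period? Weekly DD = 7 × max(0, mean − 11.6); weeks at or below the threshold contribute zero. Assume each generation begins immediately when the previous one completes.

3 generations

Weekly DD (7 × max(0, T̄ − 11.6)): 79.8, 30.8, 120.4, 0.0, 94.5, 95.2, 7.7, 88.2, 58.8, 74.9, 0.0, 46.9, 111.3, 46.9, 0.0, 64.4.
Season total = 919.8 DD.
Complete generations = ⌊919.8 / 257⌋ = 3.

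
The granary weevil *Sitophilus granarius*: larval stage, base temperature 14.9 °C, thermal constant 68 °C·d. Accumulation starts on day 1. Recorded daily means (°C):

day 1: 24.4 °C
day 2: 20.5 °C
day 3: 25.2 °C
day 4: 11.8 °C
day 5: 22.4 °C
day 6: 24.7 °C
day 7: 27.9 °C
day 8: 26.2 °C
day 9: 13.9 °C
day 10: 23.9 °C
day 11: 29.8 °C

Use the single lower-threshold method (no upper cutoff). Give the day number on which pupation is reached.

Daily DD above 14.9 °C: 9.5, 5.6, 10.3, 0.0, 7.5, 9.8, 13.0, 11.3, 0.0, 9.0, 14.9.
Cumulative: 9.5, 15.1, 25.4, 25.4, 32.9, 42.7, 55.7, 67.0, 67.0, 76.0, 90.9.
The total first reaches 68 DD on day 10.

day 10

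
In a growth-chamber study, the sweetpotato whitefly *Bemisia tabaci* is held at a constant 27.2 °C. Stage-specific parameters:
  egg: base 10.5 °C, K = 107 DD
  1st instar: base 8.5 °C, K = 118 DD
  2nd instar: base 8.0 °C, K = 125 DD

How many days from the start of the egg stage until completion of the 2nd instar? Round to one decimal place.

egg: 107 / (27.2 − 10.5) = 107 / 16.7 = 6.407 d.
1st instar: 118 / (27.2 − 8.5) = 118 / 18.7 = 6.310 d.
2nd instar: 125 / (27.2 − 8.0) = 125 / 19.2 = 6.510 d.
Sum = 19.228 ≈ 19.2 days.

19.2 days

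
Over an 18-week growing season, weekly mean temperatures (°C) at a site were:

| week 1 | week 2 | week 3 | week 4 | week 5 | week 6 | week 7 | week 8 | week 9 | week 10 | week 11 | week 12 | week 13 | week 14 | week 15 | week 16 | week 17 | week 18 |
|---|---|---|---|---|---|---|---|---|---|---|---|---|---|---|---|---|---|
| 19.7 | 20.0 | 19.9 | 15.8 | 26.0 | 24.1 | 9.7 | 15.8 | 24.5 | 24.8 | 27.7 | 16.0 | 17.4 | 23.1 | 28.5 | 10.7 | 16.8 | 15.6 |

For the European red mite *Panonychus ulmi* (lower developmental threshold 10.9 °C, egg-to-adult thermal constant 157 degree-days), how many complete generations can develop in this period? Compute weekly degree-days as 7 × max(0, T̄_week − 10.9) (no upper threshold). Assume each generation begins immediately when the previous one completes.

7 generations

Weekly DD (7 × max(0, T̄ − 10.9)): 61.6, 63.7, 63.0, 34.3, 105.7, 92.4, 0.0, 34.3, 95.2, 97.3, 117.6, 35.7, 45.5, 85.4, 123.2, 0.0, 41.3, 32.9.
Season total = 1129.1 DD.
Complete generations = ⌊1129.1 / 157⌋ = 7.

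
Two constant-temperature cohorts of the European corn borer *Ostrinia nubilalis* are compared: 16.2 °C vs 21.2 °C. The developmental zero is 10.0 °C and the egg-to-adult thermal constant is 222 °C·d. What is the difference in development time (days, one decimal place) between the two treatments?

16.0 days

At 16.2 °C: 222 / (16.2 − 10.0) = 222 / 6.2 = 35.806 d.
At 21.2 °C: 222 / (21.2 − 10.0) = 222 / 11.2 = 19.821 d.
Difference = |35.806 − 19.821| = 15.985 ≈ 16.0 days.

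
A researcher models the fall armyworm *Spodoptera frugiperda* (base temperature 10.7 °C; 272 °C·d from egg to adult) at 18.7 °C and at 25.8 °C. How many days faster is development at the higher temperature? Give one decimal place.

16.0 days

At 18.7 °C: 272 / (18.7 − 10.7) = 272 / 8.0 = 34.000 d.
At 25.8 °C: 272 / (25.8 − 10.7) = 272 / 15.1 = 18.013 d.
Difference = |34.000 − 18.013| = 15.987 ≈ 16.0 days.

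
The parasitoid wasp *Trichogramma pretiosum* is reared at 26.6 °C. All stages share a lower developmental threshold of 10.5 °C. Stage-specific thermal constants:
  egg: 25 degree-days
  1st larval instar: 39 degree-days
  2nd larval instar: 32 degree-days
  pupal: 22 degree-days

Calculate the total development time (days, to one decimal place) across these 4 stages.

Daily accumulation at 26.6 °C = 26.6 − 10.5 = 16.1 DD/day.
Total K = 25 + 39 + 32 + 22 = 118 DD.
Total duration = 118 / 16.1 = 7.329 ≈ 7.3 days.

7.3 days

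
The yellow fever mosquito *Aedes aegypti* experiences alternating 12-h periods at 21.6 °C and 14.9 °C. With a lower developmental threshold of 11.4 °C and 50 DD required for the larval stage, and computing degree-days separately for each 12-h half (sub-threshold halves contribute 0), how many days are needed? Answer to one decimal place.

7.3 days

Day half: max(0, 21.6 − 11.4) × 0.5 = 10.2 × 0.5 = 5.10 DD.
Night half: max(0, 14.9 − 11.4) × 0.5 = 3.5 × 0.5 = 1.75 DD.
Per 24 h: 6.85 DD/day.
Duration = 50 / 6.85 = 7.299 ≈ 7.3 days.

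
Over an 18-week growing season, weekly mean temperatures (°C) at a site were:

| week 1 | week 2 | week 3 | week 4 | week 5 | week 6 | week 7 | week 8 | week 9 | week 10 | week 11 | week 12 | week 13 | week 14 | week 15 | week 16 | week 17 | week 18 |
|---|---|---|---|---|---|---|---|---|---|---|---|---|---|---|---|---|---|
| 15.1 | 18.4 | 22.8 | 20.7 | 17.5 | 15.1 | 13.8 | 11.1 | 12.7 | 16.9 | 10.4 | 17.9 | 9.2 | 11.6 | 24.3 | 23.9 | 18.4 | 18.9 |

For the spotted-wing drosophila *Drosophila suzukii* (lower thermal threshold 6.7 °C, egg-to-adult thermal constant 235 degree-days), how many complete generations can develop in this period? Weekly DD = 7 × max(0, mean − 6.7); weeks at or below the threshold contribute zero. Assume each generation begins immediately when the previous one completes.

Weekly DD (7 × max(0, T̄ − 6.7)): 58.8, 81.9, 112.7, 98.0, 75.6, 58.8, 49.7, 30.8, 42.0, 71.4, 25.9, 78.4, 17.5, 34.3, 123.2, 120.4, 81.9, 85.4.
Season total = 1246.7 DD.
Complete generations = ⌊1246.7 / 235⌋ = 5.

5 generations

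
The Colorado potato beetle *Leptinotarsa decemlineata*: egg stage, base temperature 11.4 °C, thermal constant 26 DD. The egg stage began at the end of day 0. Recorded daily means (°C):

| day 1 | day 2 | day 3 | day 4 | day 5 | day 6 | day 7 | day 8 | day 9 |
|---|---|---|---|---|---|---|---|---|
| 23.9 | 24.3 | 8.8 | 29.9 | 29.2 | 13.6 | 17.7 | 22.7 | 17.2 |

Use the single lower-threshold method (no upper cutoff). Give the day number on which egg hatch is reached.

day 4

Daily DD above 11.4 °C: 12.5, 12.9, 0.0, 18.5, 17.8, 2.2, 6.3, 11.3, 5.8.
Cumulative: 12.5, 25.4, 25.4, 43.9, 61.7, 63.9, 70.2, 81.5, 87.3.
The total first reaches 26 DD on day 4.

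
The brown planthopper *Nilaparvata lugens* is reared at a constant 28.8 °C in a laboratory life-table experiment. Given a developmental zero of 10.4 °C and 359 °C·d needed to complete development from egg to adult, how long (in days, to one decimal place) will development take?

19.5 days

Daily accumulation = 28.8 − 10.4 = 18.4 DD/day.
Duration = 359 / 18.4 = 19.511 ≈ 19.5 days.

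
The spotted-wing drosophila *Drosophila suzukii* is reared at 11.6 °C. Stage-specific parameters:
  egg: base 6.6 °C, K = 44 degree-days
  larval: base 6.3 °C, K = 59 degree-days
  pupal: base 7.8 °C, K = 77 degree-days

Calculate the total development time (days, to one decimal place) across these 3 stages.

40.2 days

egg: 44 / (11.6 − 6.6) = 44 / 5.0 = 8.800 d.
larval: 59 / (11.6 − 6.3) = 59 / 5.3 = 11.132 d.
pupal: 77 / (11.6 − 7.8) = 77 / 3.8 = 20.263 d.
Sum = 40.195 ≈ 40.2 days.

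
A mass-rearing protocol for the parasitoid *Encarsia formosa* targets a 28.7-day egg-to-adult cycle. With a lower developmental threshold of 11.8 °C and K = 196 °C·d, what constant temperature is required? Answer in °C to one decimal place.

18.6 °C

Required daily accumulation = 196 / 28.7 = 6.829 DD/day.
T = T_base + 6.829 = 11.8 + 6.829 = 18.629 ≈ 18.6 °C.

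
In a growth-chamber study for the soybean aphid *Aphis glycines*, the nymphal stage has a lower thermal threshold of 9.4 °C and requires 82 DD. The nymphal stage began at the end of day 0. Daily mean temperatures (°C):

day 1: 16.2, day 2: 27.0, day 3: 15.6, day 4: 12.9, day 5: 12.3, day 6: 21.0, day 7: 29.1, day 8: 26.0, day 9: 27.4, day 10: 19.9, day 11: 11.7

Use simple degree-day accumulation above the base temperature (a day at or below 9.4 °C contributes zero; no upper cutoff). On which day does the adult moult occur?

Daily DD above 9.4 °C: 6.8, 17.6, 6.2, 3.5, 2.9, 11.6, 19.7, 16.6, 18.0, 10.5, 2.3.
Cumulative: 6.8, 24.4, 30.6, 34.1, 37.0, 48.6, 68.3, 84.9, 102.9, 113.4, 115.7.
The total first reaches 82 DD on day 8.

day 8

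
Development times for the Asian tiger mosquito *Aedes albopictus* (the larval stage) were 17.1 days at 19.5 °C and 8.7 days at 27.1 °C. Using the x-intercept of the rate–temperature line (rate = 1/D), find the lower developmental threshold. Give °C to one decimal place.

Linear rate model ⇒ the product D·(T − T_b) is constant across temperatures.
17.1·(19.5 − T_b) = 8.7·(27.1 − T_b)
T_b = (17.1·19.5 − 8.7·27.1) / (17.1 − 8.7) = 97.68 / 8.4 = 11.629 °C ≈ 11.6 °C.

11.6 °C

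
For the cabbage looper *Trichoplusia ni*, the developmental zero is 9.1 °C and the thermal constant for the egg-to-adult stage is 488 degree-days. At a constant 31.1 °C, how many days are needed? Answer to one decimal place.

Daily accumulation = 31.1 − 9.1 = 22.0 DD/day.
Duration = 488 / 22.0 = 22.182 ≈ 22.2 days.

22.2 days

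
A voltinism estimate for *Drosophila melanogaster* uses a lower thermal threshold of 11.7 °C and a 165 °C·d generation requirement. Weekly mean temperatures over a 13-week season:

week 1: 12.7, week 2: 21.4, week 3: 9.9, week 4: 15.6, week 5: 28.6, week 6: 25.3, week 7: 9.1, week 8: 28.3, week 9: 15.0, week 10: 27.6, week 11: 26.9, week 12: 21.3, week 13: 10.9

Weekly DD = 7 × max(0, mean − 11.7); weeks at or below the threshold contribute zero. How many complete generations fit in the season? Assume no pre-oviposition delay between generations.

4 generations

Weekly DD (7 × max(0, T̄ − 11.7)): 7.0, 67.9, 0.0, 27.3, 118.3, 95.2, 0.0, 116.2, 23.1, 111.3, 106.4, 67.2, 0.0.
Season total = 739.9 DD.
Complete generations = ⌊739.9 / 165⌋ = 4.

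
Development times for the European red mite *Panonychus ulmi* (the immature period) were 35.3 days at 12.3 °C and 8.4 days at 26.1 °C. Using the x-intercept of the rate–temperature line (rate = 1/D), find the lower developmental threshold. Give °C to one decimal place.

8.0 °C

Under the model K = D·(T − T_b), so D₁·(T₁ − T_b) = D₂·(T₂ − T_b).
35.3·(12.3 − T_b) = 8.4·(26.1 − T_b)
T_b = (35.3·12.3 − 8.4·26.1) / (35.3 − 8.4) = 214.95 / 26.9 = 7.991 °C ≈ 8.0 °C.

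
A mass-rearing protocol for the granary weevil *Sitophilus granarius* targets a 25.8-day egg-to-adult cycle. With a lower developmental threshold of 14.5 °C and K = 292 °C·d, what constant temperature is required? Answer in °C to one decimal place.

25.8 °C

Required daily accumulation = 292 / 25.8 = 11.318 DD/day.
T = T_base + 11.318 = 14.5 + 11.318 = 25.818 ≈ 25.8 °C.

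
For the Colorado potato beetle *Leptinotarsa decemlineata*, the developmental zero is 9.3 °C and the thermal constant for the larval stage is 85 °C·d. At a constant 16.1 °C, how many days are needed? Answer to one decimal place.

12.5 days

Daily accumulation = 16.1 − 9.3 = 6.8 DD/day.
Duration = 85 / 6.8 = 12.500 ≈ 12.5 days.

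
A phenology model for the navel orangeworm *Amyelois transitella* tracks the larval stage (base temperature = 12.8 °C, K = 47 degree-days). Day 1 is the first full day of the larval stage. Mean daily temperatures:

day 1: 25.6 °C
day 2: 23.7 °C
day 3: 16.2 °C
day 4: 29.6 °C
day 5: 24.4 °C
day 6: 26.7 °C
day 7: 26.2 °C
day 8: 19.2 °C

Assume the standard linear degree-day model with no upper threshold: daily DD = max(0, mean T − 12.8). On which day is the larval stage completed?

day 5

Daily DD above 12.8 °C: 12.8, 10.9, 3.4, 16.8, 11.6, 13.9, 13.4, 6.4.
Cumulative: 12.8, 23.7, 27.1, 43.9, 55.5, 69.4, 82.8, 89.2.
The total first reaches 47 DD on day 5.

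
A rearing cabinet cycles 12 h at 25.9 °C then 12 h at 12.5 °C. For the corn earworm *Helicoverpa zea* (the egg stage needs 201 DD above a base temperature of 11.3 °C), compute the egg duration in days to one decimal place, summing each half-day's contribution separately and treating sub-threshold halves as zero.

25.4 days

Day half: max(0, 25.9 − 11.3) × 0.5 = 14.6 × 0.5 = 7.30 DD.
Night half: max(0, 12.5 − 11.3) × 0.5 = 1.2 × 0.5 = 0.60 DD.
Per 24 h: 7.90 DD/day.
Duration = 201 / 7.90 = 25.443 ≈ 25.4 days.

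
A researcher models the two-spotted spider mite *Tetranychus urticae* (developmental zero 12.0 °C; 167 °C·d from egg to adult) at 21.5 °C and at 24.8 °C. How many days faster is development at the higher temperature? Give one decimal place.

At 21.5 °C: 167 / (21.5 − 12.0) = 167 / 9.5 = 17.579 d.
At 24.8 °C: 167 / (24.8 − 12.0) = 167 / 12.8 = 13.047 d.
Difference = |17.579 − 13.047| = 4.532 ≈ 4.5 days.

4.5 days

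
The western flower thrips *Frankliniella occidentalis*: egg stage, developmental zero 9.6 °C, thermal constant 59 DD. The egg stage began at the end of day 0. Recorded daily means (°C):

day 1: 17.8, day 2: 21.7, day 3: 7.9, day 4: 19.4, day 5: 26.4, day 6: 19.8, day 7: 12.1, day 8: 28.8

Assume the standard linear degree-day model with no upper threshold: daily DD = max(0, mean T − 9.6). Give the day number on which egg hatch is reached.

Daily DD above 9.6 °C: 8.2, 12.1, 0.0, 9.8, 16.8, 10.2, 2.5, 19.2.
Cumulative: 8.2, 20.3, 20.3, 30.1, 46.9, 57.1, 59.6, 78.8.
The total first reaches 59 DD on day 7.

day 7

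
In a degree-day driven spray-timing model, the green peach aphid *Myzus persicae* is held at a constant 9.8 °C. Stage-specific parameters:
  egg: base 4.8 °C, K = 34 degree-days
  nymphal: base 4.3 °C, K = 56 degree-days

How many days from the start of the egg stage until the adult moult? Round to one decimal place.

egg: 34 / (9.8 − 4.8) = 34 / 5.0 = 6.800 d.
nymphal: 56 / (9.8 − 4.3) = 56 / 5.5 = 10.182 d.
Sum = 16.982 ≈ 17.0 days.

17.0 days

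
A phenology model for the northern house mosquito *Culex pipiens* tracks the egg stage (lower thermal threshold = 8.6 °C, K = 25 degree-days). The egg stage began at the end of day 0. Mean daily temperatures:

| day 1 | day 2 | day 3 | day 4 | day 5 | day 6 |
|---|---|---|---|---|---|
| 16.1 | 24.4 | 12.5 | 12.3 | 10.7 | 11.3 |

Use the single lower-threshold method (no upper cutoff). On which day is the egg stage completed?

Daily DD above 8.6 °C: 7.5, 15.8, 3.9, 3.7, 2.1, 2.7.
Cumulative: 7.5, 23.3, 27.2, 30.9, 33.0, 35.7.
The total first reaches 25 DD on day 3.

day 3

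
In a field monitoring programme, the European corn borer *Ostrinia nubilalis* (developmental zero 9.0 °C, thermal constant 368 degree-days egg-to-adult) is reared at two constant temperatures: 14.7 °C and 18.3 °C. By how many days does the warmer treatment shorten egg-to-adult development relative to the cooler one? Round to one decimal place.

25.0 days

At 14.7 °C: 368 / (14.7 − 9.0) = 368 / 5.7 = 64.561 d.
At 18.3 °C: 368 / (18.3 − 9.0) = 368 / 9.3 = 39.570 d.
Difference = |64.561 − 39.570| = 24.992 ≈ 25.0 days.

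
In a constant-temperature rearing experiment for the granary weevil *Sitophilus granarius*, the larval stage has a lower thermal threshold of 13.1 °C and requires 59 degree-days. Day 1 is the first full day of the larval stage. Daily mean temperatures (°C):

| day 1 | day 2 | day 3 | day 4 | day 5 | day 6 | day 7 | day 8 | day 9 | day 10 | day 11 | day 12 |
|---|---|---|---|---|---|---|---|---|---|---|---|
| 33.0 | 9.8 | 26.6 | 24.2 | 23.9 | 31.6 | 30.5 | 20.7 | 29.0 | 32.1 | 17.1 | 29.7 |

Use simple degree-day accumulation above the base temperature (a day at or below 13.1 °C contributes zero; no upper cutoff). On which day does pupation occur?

Daily DD above 13.1 °C: 19.9, 0.0, 13.5, 11.1, 10.8, 18.5, 17.4, 7.6, 15.9, 19.0, 4.0, 16.6.
Cumulative: 19.9, 19.9, 33.4, 44.5, 55.3, 73.8, 91.2, 98.8, 114.7, 133.7, 137.7, 154.3.
The total first reaches 59 DD on day 6.

day 6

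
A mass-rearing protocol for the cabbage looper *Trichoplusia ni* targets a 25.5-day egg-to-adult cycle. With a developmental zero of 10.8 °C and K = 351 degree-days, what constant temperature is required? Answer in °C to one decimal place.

24.6 °C

Required daily accumulation = 351 / 25.5 = 13.765 DD/day.
T = T_base + 13.765 = 10.8 + 13.765 = 24.565 ≈ 24.6 °C.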